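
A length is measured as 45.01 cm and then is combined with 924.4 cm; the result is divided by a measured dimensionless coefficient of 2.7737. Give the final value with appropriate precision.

45.01 cm + 924.4 cm = 969.41 cm; the sum is limited to 1 decimal place (4 s.f.).
Carrying full precision, 969.41 ÷ 2.7737 = 349.500666979… cm; 2.7737 has 5 s.f., so the result keeps min(4, 5) = 4 s.f.
Rounded to 4 significant figures: 349.5 cm.

349.5 cm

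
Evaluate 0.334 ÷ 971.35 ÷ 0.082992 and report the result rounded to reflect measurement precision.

0.334 ÷ 971.35 ÷ 0.082992 = 0.00414318658325…
Multiplication/division keeps the fewest significant figures: 0.334 → 3 s.f., 971.35 → 5 s.f., 0.082992 → 5 s.f.; limit is 3.
Rounded to 3 significant figures: 0.00414.

0.00414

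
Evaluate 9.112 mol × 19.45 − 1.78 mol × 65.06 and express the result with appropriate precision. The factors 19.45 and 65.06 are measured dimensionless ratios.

9.112 × 19.45 = 177.2284 → 177.2 mol (4 s.f., last digit at the 10^-1 place).
1.78 × 65.06 = 115.8068 → 116 mol (3 s.f., last digit at the 10^0 place).
Difference: 61.4216 mol; keep the coarser place, 10^0.
Result: 61 mol.

61 mol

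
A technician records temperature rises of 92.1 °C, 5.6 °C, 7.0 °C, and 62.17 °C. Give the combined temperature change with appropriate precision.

166.9 °C

92.1 °C + 5.6 °C + 7.0 °C + 62.17 °C = 166.87 °C.
Addition/subtraction keeps the fewest decimal places: 92.1 → 1 decimal place, 5.6 → 1 decimal place, 7.0 → 1 decimal place, 62.17 → 2 decimal places; limit is 1.
Rounded to 1 decimal place: 166.9 °C.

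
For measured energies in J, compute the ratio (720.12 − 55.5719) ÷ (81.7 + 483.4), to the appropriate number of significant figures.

1.176

720.12 − 55.5719 = 664.5481, limited to 2 d.p. → 5 s.f.; 81.7 + 483.4 = 565.1, limited to 1 d.p. → 4 s.f.
Carrying full precision, 664.5481 ÷ 565.1 = 1.17598318882…; keep min(5, 4) = 4 s.f.
Rounded to 4 significant figures: 1.176.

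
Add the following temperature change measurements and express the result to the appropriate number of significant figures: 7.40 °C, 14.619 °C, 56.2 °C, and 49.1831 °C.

7.40 °C + 14.619 °C + 56.2 °C + 49.1831 °C = 127.4021 °C.
Addition/subtraction keeps the fewest decimal places: 7.40 → 2 decimal places, 14.619 → 3 decimal places, 56.2 → 1 decimal place, 49.1831 → 4 decimal places; limit is 1.
Rounded to 1 decimal place: 127.4 °C.

127.4 °C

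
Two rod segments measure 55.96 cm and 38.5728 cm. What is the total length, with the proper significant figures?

55.96 cm + 38.5728 cm = 94.5328 cm.
Addition/subtraction keeps the fewest decimal places: 55.96 → 2 decimal places, 38.5728 → 4 decimal places; limit is 2.
Rounded to 2 decimal places: 94.53 cm.

94.53 cm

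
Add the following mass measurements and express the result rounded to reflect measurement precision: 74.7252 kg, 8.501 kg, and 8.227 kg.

91.453 kg

74.7252 kg + 8.501 kg + 8.227 kg = 91.4532 kg.
Addition/subtraction keeps the fewest decimal places: 74.7252 → 4 decimal places, 8.501 → 3 decimal places, 8.227 → 3 decimal places; limit is 3.
Rounded to 3 decimal places: 91.453 kg.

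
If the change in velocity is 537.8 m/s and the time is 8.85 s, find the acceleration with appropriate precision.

acceleration = 537.8 m/s ÷ 8.85 s = 60.7683615819… m/s².
537.8 has 4 significant figures; 8.85 has 3.
Division/multiplication keeps the fewest: 3 significant figures.
Rounded: 60.8 m/s².

60.8 m/s²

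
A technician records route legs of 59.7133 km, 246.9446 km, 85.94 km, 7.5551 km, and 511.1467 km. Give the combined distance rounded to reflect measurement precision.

911.30 km

59.7133 km + 246.9446 km + 85.94 km + 7.5551 km + 511.1467 km = 911.2997 km.
Addition/subtraction keeps the fewest decimal places: 59.7133 → 4 decimal places, 246.9446 → 4 decimal places, 85.94 → 2 decimal places, 7.5551 → 4 decimal places, 511.1467 → 4 decimal places; limit is 2.
Rounded to 2 decimal places: 911.30 km.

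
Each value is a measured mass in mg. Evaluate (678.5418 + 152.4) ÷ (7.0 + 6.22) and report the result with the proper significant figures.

62.9

678.5418 + 152.4 = 830.9418, limited to 1 d.p. → 4 s.f.; 7.0 + 6.22 = 13.22, limited to 1 d.p. → 3 s.f.
Carrying full precision, 830.9418 ÷ 13.22 = 62.8549016641…; keep min(4, 3) = 3 s.f.
Rounded to 3 significant figures: 62.9.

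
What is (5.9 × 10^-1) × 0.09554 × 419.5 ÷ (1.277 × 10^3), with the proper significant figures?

0.019

(5.9 × 10^-1) × 0.09554 × 419.5 ÷ (1.277 × 10^3) = 0.0185173278778…
Multiplication/division keeps the fewest significant figures: 5.9 × 10^-1 → 2 s.f., 0.09554 → 4 s.f., 419.5 → 4 s.f., 1.277 × 10^3 → 4 s.f.; limit is 2.
Rounded to 2 significant figures: 0.019.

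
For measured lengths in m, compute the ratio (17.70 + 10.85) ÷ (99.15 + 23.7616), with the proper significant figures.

17.70 + 10.85 = 28.55, limited to 2 d.p. → 4 s.f.; 99.15 + 23.7616 = 122.9116, limited to 2 d.p. → 5 s.f.
Carrying full precision, 28.55 ÷ 122.9116 = 0.232280761132…; keep min(4, 5) = 4 s.f.
Rounded to 4 significant figures: 0.2323.

0.2323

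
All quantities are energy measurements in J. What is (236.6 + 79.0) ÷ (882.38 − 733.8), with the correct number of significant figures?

236.6 + 79.0 = 315.6, limited to 1 d.p. → 4 s.f.; 882.38 − 733.8 = 148.58, limited to 1 d.p. → 4 s.f.
Carrying full precision, 315.6 ÷ 148.58 = 2.12410822453…; keep min(4, 4) = 4 s.f.
Rounded to 4 significant figures: 2.124.

2.124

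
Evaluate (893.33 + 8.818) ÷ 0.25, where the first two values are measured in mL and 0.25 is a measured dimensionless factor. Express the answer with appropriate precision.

893.33 mL + 8.818 mL = 902.148 mL; the sum is limited to 2 decimal places (5 s.f.).
Carrying full precision, 902.148 ÷ 0.25 = 3608.592 mL; 0.25 has 2 s.f., so the result keeps min(5, 2) = 2 s.f.
Rounded to 2 significant figures: 3.6 × 10³ mL.

3.6 × 10³ mL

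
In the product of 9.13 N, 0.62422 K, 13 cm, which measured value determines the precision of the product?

13 cm

9.13 N → 3 s.f.; 0.62422 K → 5 s.f.; 13 cm → 2 s.f.
The fewest is 2 significant figures, from 13 cm.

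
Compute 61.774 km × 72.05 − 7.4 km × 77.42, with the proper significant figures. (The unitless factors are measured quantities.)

3.88 × 10^3 km

61.774 × 72.05 = 4450.8167 → 4451 km (4 s.f., last digit at the 10^0 place).
7.4 × 77.42 = 572.908 → 5.7 × 10^2 km (2 s.f., last digit at the 10^1 place).
Difference: 3877.9087 km; keep the coarser place, 10^1.
Result: 3.88 × 10^3 km.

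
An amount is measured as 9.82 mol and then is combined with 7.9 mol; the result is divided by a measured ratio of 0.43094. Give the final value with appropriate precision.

41.1 mol

9.82 mol + 7.9 mol = 17.72 mol; the sum is limited to 1 decimal place (3 s.f.).
Carrying full precision, 17.72 ÷ 0.43094 = 41.1194133754… mol; 0.43094 has 5 s.f., so the result keeps min(3, 5) = 3 s.f.
Rounded to 3 significant figures: 41.1 mol.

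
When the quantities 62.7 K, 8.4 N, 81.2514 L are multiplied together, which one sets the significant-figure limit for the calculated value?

8.4 N

62.7 K → 3 s.f.; 8.4 N → 2 s.f.; 81.2514 L → 6 s.f.
The fewest is 2 significant figures, from 8.4 N.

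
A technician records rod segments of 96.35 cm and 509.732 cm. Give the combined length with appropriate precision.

606.08 cm

96.35 cm + 509.732 cm = 606.082 cm.
Addition/subtraction keeps the fewest decimal places: 96.35 → 2 decimal places, 509.732 → 3 decimal places; limit is 2.
Rounded to 2 decimal places: 606.08 cm.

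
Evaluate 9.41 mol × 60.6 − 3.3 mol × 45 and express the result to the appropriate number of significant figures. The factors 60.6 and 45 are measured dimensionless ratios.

9.41 × 60.6 = 570.246 → 570. mol (3 s.f., last digit at the 10^0 place).
3.3 × 45 = 148.5 → 1.5 × 10² mol (2 s.f., last digit at the 10^1 place).
Difference: 421.746 mol; keep the coarser place, 10^1.
Result: 4.2 × 10² mol.

4.2 × 10² mol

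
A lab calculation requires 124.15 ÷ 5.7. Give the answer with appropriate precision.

124.15 ÷ 5.7 = 21.7807017544…
Multiplication/division keeps the fewest significant figures: 124.15 → 5 s.f., 5.7 → 2 s.f.; limit is 2.
Rounded to 2 significant figures: 22.

22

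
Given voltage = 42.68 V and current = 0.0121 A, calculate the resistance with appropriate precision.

3.53 × 10^3 Ω

resistance = 42.68 V ÷ 0.0121 A = 3527.27272727… Ω.
42.68 has 4 significant figures; 0.0121 has 3.
Division/multiplication keeps the fewest: 3 significant figures.
Rounded: 3.53 × 10^3 Ω.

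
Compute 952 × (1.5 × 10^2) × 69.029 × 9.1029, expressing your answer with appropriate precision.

952 × (1.5 × 10^2) × 69.029 × 9.1029 = 89730391.2095…
Multiplication/division keeps the fewest significant figures: 952 → 3 s.f., 1.5 × 10^2 → 2 s.f., 69.029 → 5 s.f., 9.1029 → 5 s.f.; limit is 2.
Rounded to 2 significant figures: 9.0 × 10^7.

9.0 × 10^7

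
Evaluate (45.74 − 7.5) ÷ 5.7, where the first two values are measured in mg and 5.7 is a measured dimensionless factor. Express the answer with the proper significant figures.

6.7 mg

45.74 mg − 7.5 mg = 38.24 mg; the difference is limited to 1 decimal place (3 s.f.).
Carrying full precision, 38.24 ÷ 5.7 = 6.70877192982… mg; 5.7 has 2 s.f., so the result keeps min(3, 2) = 2 s.f.
Rounded to 2 significant figures: 6.7 mg.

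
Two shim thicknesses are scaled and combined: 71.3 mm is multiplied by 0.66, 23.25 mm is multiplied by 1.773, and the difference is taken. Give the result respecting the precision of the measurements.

6 mm

71.3 × 0.66 = 47.058 → 47 mm (2 s.f., last digit at the 10^0 place).
23.25 × 1.773 = 41.22225 → 41.22 mm (4 s.f., last digit at the 10^-2 place).
Difference: 5.83575 mm; keep the coarser place, 10^0.
Result: 6 mm.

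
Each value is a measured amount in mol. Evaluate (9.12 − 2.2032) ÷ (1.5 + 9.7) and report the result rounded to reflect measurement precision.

0.618

9.12 − 2.2032 = 6.9168, limited to 2 d.p. → 3 s.f.; 1.5 + 9.7 = 11.2, limited to 1 d.p. → 3 s.f.
Carrying full precision, 6.9168 ÷ 11.2 = 0.617571428571…; keep min(3, 3) = 3 s.f.
Rounded to 3 significant figures: 0.618.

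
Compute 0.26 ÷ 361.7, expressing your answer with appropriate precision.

0.26 ÷ 361.7 = 0.00071882775781…
Multiplication/division keeps the fewest significant figures: 0.26 → 2 s.f., 361.7 → 4 s.f.; limit is 2.
Rounded to 2 significant figures: 7.2 × 10⁻⁴.

7.2 × 10⁻⁴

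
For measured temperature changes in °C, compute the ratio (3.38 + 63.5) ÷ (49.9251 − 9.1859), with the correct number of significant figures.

3.38 + 63.5 = 66.88, limited to 1 d.p. → 3 s.f.; 49.9251 − 9.1859 = 40.7392, limited to 4 d.p. → 6 s.f.
Carrying full precision, 66.88 ÷ 40.7392 = 1.64166208468…; keep min(3, 6) = 3 s.f.
Rounded to 3 significant figures: 1.64.

1.64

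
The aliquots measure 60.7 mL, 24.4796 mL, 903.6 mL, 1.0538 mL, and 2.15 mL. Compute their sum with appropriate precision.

60.7 mL + 24.4796 mL + 903.6 mL + 1.0538 mL + 2.15 mL = 991.9834 mL.
Addition/subtraction keeps the fewest decimal places: 60.7 → 1 decimal place, 24.4796 → 4 decimal places, 903.6 → 1 decimal place, 1.0538 → 4 decimal places, 2.15 → 2 decimal places; limit is 1.
Rounded to 1 decimal place: 992.0 mL.

992.0 mL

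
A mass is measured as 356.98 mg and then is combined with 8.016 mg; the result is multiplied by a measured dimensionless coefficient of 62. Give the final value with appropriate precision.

2.3 × 10⁴ mg

356.98 mg + 8.016 mg = 364.996 mg; the sum is limited to 2 decimal places (5 s.f.).
Carrying full precision, 364.996 × 62 = 22629.752 mg; 62 has 2 s.f., so the result keeps min(5, 2) = 2 s.f.
Rounded to 2 significant figures: 2.3 × 10⁴ mg.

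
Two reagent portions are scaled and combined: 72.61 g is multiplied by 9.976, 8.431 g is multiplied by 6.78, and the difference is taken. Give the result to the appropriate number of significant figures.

72.61 × 9.976 = 724.35736 → 724.4 g (4 s.f., last digit at the 10^-1 place).
8.431 × 6.78 = 57.16218 → 57.2 g (3 s.f., last digit at the 10^-1 place).
Difference: 667.19518 g; keep the coarser place, 10^-1.
Result: 6.672 × 10^2 g.

6.672 × 10^2 g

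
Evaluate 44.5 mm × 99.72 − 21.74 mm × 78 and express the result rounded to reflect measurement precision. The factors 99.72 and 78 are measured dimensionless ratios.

2.7 × 10^3 mm

44.5 × 99.72 = 4437.54 → 4.44 × 10^3 mm (3 s.f., last digit at the 10^1 place).
21.74 × 78 = 1695.72 → 1.7 × 10^3 mm (2 s.f., last digit at the 10^2 place).
Difference: 2741.82 mm; keep the coarser place, 10^2.
Result: 2.7 × 10^3 mm.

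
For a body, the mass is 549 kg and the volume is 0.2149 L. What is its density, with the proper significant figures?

2.55 × 10³ kg/L

density = 549 kg ÷ 0.2149 L = 2554.67659376… kg/L.
549 has 3 significant figures; 0.2149 has 4.
Division/multiplication keeps the fewest: 3 significant figures.
Rounded: 2.55 × 10³ kg/L.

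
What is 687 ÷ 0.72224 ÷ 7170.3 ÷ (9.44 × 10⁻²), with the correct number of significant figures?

687 ÷ 0.72224 ÷ 7170.3 ÷ (9.44 × 10⁻²) = 1.40528975056…
Multiplication/division keeps the fewest significant figures: 687 → 3 s.f., 0.72224 → 5 s.f., 7170.3 → 5 s.f., 9.44 × 10⁻² → 3 s.f.; limit is 3.
Rounded to 3 significant figures: 1.41.

1.41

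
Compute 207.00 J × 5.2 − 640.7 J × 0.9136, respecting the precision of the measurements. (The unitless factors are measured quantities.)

5 × 10² J

207.00 × 5.2 = 1076.4 → 1.1 × 10³ J (2 s.f., last digit at the 10^2 place).
640.7 × 0.9136 = 585.34352 → 585.3 J (4 s.f., last digit at the 10^-1 place).
Difference: 491.05648 J; keep the coarser place, 10^2.
Result: 5 × 10² J.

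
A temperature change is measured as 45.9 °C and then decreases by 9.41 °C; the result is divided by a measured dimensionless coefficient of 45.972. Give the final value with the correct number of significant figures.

45.9 °C − 9.41 °C = 36.49 °C; the difference is limited to 1 decimal place (3 s.f.).
Carrying full precision, 36.49 ÷ 45.972 = 0.793744018098… °C; 45.972 has 5 s.f., so the result keeps min(3, 5) = 3 s.f.
Rounded to 3 significant figures: 0.794 °C.

0.794 °C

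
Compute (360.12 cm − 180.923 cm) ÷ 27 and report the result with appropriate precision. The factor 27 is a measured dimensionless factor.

6.6 cm

360.12 cm − 180.923 cm = 179.197 cm; the difference is limited to 2 decimal places (5 s.f.).
Carrying full precision, 179.197 ÷ 27 = 6.63692592593… cm; 27 has 2 s.f., so the result keeps min(5, 2) = 2 s.f.
Rounded to 2 significant figures: 6.6 cm.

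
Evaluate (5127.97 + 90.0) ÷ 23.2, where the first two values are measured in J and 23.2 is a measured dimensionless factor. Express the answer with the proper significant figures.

5127.97 J + 90.0 J = 5217.97 J; the sum is limited to 1 decimal place (5 s.f.).
Carrying full precision, 5217.97 ÷ 23.2 = 224.9125 J; 23.2 has 3 s.f., so the result keeps min(5, 3) = 3 s.f.
Rounded to 3 significant figures: 225 J.

225 J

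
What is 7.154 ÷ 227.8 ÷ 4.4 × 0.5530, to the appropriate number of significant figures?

7.154 ÷ 227.8 ÷ 4.4 × 0.5530 = 0.00394700494852…
Multiplication/division keeps the fewest significant figures: 7.154 → 4 s.f., 227.8 → 4 s.f., 4.4 → 2 s.f., 0.5530 → 4 s.f.; limit is 2.
Rounded to 2 significant figures: 0.0039.

0.0039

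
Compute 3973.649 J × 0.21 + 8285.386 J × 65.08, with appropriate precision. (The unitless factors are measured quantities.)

3973.649 × 0.21 = 834.46629 → 8.3 × 10² J (2 s.f., last digit at the 10^1 place).
8285.386 × 65.08 = 539212.92088 → 5.392 × 10⁵ J (4 s.f., last digit at the 10^2 place).
Sum: 540047.38717 J; keep the coarser place, 10^2.
Result: 5.400 × 10⁵ J.

5.400 × 10⁵ J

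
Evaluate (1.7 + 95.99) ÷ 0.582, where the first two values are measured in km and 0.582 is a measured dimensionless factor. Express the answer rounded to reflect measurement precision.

168 km

1.7 km + 95.99 km = 97.69 km; the sum is limited to 1 decimal place (3 s.f.).
Carrying full precision, 97.69 ÷ 0.582 = 167.852233677… km; 0.582 has 3 s.f., so the result keeps min(3, 3) = 3 s.f.
Rounded to 3 significant figures: 168 km.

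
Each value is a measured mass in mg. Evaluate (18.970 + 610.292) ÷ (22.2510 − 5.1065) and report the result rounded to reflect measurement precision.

18.970 + 610.292 = 629.262, limited to 3 d.p. → 6 s.f.; 22.2510 − 5.1065 = 17.1445, limited to 4 d.p. → 6 s.f.
Carrying full precision, 629.262 ÷ 17.1445 = 36.7034325877…; keep min(6, 6) = 6 s.f.
Rounded to 6 significant figures: 36.7034.

36.7034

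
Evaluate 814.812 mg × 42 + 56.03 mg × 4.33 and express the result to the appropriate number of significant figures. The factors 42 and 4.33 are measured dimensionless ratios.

3.4 × 10^4 mg

814.812 × 42 = 34222.104 → 3.4 × 10^4 mg (2 s.f., last digit at the 10^3 place).
56.03 × 4.33 = 242.6099 → 2.43 × 10^2 mg (3 s.f., last digit at the 10^0 place).
Sum: 34464.7139 mg; keep the coarser place, 10^3.
Result: 3.4 × 10^4 mg.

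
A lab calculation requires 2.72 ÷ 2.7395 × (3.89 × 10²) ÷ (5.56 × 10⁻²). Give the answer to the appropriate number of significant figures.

6.95 × 10³

2.72 ÷ 2.7395 × (3.89 × 10²) ÷ (5.56 × 10⁻²) = 6946.60187163…
Multiplication/division keeps the fewest significant figures: 2.72 → 3 s.f., 2.7395 → 5 s.f., 3.89 × 10² → 3 s.f., 5.56 × 10⁻² → 3 s.f.; limit is 3.
Rounded to 3 significant figures: 6.95 × 10³.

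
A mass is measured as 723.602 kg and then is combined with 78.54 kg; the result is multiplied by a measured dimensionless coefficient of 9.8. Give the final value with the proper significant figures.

723.602 kg + 78.54 kg = 802.142 kg; the sum is limited to 2 decimal places (5 s.f.).
Carrying full precision, 802.142 × 9.8 = 7860.9916 kg; 9.8 has 2 s.f., so the result keeps min(5, 2) = 2 s.f.
Rounded to 2 significant figures: 7.9 × 10^3 kg.

7.9 × 10^3 kg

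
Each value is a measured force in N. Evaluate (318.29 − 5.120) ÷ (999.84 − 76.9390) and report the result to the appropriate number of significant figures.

318.29 − 5.120 = 313.170, limited to 2 d.p. → 5 s.f.; 999.84 − 76.9390 = 922.9010, limited to 2 d.p. → 5 s.f.
Carrying full precision, 313.170 ÷ 922.9010 = 0.339332171056…; keep min(5, 5) = 5 s.f.
Rounded to 5 significant figures: 0.33933.

0.33933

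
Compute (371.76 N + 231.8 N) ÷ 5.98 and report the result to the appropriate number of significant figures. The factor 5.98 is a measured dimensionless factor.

371.76 N + 231.8 N = 603.56 N; the sum is limited to 1 decimal place (4 s.f.).
Carrying full precision, 603.56 ÷ 5.98 = 100.929765886… N; 5.98 has 3 s.f., so the result keeps min(4, 3) = 3 s.f.
Rounded to 3 significant figures: 101 N.

101 N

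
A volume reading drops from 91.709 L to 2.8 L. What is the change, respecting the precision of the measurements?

88.9 L

91.709 L − 2.8 L = 88.909 L.
Addition/subtraction keeps the fewest decimal places: 91.709 → 3 decimal places, 2.8 → 1 decimal place; limit is 1.
Rounded to 1 decimal place: 88.9 L.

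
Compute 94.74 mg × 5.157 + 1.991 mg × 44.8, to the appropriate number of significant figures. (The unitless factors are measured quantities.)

577.8 mg

94.74 × 5.157 = 488.57418 → 488.6 mg (4 s.f., last digit at the 10^-1 place).
1.991 × 44.8 = 89.1968 → 89.2 mg (3 s.f., last digit at the 10^-1 place).
Sum: 577.77098 mg; keep the coarser place, 10^-1.
Result: 577.8 mg.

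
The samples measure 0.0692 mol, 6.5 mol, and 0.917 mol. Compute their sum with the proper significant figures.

7.5 mol

0.0692 mol + 6.5 mol + 0.917 mol = 7.4862 mol.
Addition/subtraction keeps the fewest decimal places: 0.0692 → 4 decimal places, 6.5 → 1 decimal place, 0.917 → 3 decimal places; limit is 1.
Rounded to 1 decimal place: 7.5 mol.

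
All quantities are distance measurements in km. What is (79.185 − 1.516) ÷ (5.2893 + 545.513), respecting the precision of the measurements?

1.4101 × 10⁻¹

79.185 − 1.516 = 77.669, limited to 3 d.p. → 5 s.f.; 5.2893 + 545.513 = 550.8023, limited to 3 d.p. → 6 s.f.
Carrying full precision, 77.669 ÷ 550.8023 = 0.14101066753…; keep min(5, 6) = 5 s.f.
Rounded to 5 significant figures: 1.4101 × 10⁻¹.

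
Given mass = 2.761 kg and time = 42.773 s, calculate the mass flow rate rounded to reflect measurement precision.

0.06455 kg/s

mass flow rate = 2.761 kg ÷ 42.773 s = 0.0645500666308… kg/s.
2.761 has 4 significant figures; 42.773 has 5.
Division/multiplication keeps the fewest: 4 significant figures.
Rounded: 0.06455 kg/s.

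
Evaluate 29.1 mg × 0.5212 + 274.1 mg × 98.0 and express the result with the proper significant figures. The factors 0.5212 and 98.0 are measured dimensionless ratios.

2.69 × 10^4 mg

29.1 × 0.5212 = 15.16692 → 15.2 mg (3 s.f., last digit at the 10^-1 place).
274.1 × 98.0 = 26861.8 → 2.69 × 10^4 mg (3 s.f., last digit at the 10^2 place).
Sum: 26876.96692 mg; keep the coarser place, 10^2.
Result: 2.69 × 10^4 mg.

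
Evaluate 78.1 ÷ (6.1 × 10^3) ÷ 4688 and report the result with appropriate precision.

78.1 ÷ (6.1 × 10^3) ÷ 4688 = 0.00000273107480557…
Multiplication/division keeps the fewest significant figures: 78.1 → 3 s.f., 6.1 × 10^3 → 2 s.f., 4688 → 4 s.f.; limit is 2.
Rounded to 2 significant figures: 2.7 × 10^-6.

2.7 × 10^-6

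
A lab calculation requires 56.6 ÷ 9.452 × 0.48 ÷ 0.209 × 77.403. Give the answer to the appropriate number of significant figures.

56.6 ÷ 9.452 × 0.48 ÷ 0.209 × 77.403 = 1064.4995029…
Multiplication/division keeps the fewest significant figures: 56.6 → 3 s.f., 9.452 → 4 s.f., 0.48 → 2 s.f., 0.209 → 3 s.f., 77.403 → 5 s.f.; limit is 2.
Rounded to 2 significant figures: 1.1 × 10^3.

1.1 × 10^3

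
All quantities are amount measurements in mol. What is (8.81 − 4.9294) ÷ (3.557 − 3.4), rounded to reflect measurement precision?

8.81 − 4.9294 = 3.8806, limited to 2 d.p. → 3 s.f.; 3.557 − 3.4 = 0.157, limited to 1 d.p. → 1 s.f.
Carrying full precision, 3.8806 ÷ 0.157 = 24.7171974522…; keep min(3, 1) = 1 s.f.
Rounded to 1 significant figure: 2 × 10^1.

2 × 10^1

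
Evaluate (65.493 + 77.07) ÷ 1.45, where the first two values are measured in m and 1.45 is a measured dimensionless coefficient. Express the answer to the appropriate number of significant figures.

98.3 m

65.493 m + 77.07 m = 142.563 m; the sum is limited to 2 decimal places (5 s.f.).
Carrying full precision, 142.563 ÷ 1.45 = 98.3193103448… m; 1.45 has 3 s.f., so the result keeps min(5, 3) = 3 s.f.
Rounded to 3 significant figures: 98.3 m.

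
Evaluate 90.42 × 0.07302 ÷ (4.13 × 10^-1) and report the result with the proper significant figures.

90.42 × 0.07302 ÷ (4.13 × 10^-1) = 15.9866062954…
Multiplication/division keeps the fewest significant figures: 90.42 → 4 s.f., 0.07302 → 4 s.f., 4.13 × 10^-1 → 3 s.f.; limit is 3.
Rounded to 3 significant figures: 16.0.

16.0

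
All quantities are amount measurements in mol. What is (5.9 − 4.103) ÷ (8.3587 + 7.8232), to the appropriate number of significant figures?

0.11

5.9 − 4.103 = 1.797, limited to 1 d.p. → 2 s.f.; 8.3587 + 7.8232 = 16.1819, limited to 4 d.p. → 6 s.f.
Carrying full precision, 1.797 ÷ 16.1819 = 0.111050000309…; keep min(2, 6) = 2 s.f.
Rounded to 2 significant figures: 0.11.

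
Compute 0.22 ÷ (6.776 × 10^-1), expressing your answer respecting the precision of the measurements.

3.2 × 10^-1

0.22 ÷ (6.776 × 10^-1) = 0.324675324675…
Multiplication/division keeps the fewest significant figures: 0.22 → 2 s.f., 6.776 × 10^-1 → 4 s.f.; limit is 2.
Rounded to 2 significant figures: 3.2 × 10^-1.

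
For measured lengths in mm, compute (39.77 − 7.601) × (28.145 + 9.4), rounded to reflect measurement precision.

39.77 − 7.601 = 32.169, limited to 2 d.p. → 4 s.f.; 28.145 + 9.4 = 37.545, limited to 1 d.p. → 3 s.f.
Carrying full precision, 32.169 × 37.545 = 1207.785105; keep min(4, 3) = 3 s.f.
Rounded to 3 significant figures: 1.21 × 10³ mm².

1.21 × 10³ mm²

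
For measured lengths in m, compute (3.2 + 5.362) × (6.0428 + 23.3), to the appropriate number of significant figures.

2.5 × 10² m²

3.2 + 5.362 = 8.562, limited to 1 d.p. → 2 s.f.; 6.0428 + 23.3 = 29.3428, limited to 1 d.p. → 3 s.f.
Carrying full precision, 8.562 × 29.3428 = 251.2330536; keep min(2, 3) = 2 s.f.
Rounded to 2 significant figures: 2.5 × 10² m².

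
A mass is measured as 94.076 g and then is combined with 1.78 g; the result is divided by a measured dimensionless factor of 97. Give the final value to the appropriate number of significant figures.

94.076 g + 1.78 g = 95.856 g; the sum is limited to 2 decimal places (4 s.f.).
Carrying full precision, 95.856 ÷ 97 = 0.988206185567… g; 97 has 2 s.f., so the result keeps min(4, 2) = 2 s.f.
Rounded to 2 significant figures: 0.99 g.

0.99 g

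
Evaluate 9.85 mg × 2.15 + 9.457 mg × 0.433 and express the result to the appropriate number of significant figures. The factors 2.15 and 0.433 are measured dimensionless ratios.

9.85 × 2.15 = 21.1775 → 21.2 mg (3 s.f., last digit at the 10^-1 place).
9.457 × 0.433 = 4.094881 → 4.09 mg (3 s.f., last digit at the 10^-2 place).
Sum: 25.272381 mg; keep the coarser place, 10^-1.
Result: 25.3 mg.

25.3 mg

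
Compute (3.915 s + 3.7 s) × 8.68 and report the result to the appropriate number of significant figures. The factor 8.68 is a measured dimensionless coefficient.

66 s

3.915 s + 3.7 s = 7.615 s; the sum is limited to 1 decimal place (2 s.f.).
Carrying full precision, 7.615 × 8.68 = 66.0982 s; 8.68 has 3 s.f., so the result keeps min(2, 3) = 2 s.f.
Rounded to 2 significant figures: 66 s.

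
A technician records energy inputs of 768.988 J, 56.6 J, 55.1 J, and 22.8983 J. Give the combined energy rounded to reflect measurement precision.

768.988 J + 56.6 J + 55.1 J + 22.8983 J = 903.5863 J.
Addition/subtraction keeps the fewest decimal places: 768.988 → 3 decimal places, 56.6 → 1 decimal place, 55.1 → 1 decimal place, 22.8983 → 4 decimal places; limit is 1.
Rounded to 1 decimal place: 903.6 J.

903.6 J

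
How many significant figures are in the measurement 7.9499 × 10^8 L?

7.9499 × 10^8: in scientific notation every digit of the coefficient is significant.

5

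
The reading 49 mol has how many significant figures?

2

49: every digit is nonzero and significant.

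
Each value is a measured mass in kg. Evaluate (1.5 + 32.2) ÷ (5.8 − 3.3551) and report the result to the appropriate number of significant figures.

14

1.5 + 32.2 = 33.7, limited to 1 d.p. → 3 s.f.; 5.8 − 3.3551 = 2.4449, limited to 1 d.p. → 2 s.f.
Carrying full precision, 33.7 ÷ 2.4449 = 13.7837948382…; keep min(3, 2) = 2 s.f.
Rounded to 2 significant figures: 14.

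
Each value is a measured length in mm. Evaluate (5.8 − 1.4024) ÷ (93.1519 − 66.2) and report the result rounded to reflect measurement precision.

0.16

5.8 − 1.4024 = 4.3976, limited to 1 d.p. → 2 s.f.; 93.1519 − 66.2 = 26.9519, limited to 1 d.p. → 3 s.f.
Carrying full precision, 4.3976 ÷ 26.9519 = 0.163164749053…; keep min(2, 3) = 2 s.f.
Rounded to 2 significant figures: 0.16.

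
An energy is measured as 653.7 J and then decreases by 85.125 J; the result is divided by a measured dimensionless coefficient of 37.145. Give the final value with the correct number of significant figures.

653.7 J − 85.125 J = 568.575 J; the difference is limited to 1 decimal place (4 s.f.).
Carrying full precision, 568.575 ÷ 37.145 = 15.3069053708… J; 37.145 has 5 s.f., so the result keeps min(4, 5) = 4 s.f.
Rounded to 4 significant figures: 15.31 J.

15.31 J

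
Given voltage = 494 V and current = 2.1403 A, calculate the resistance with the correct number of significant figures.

231 Ω

resistance = 494 V ÷ 2.1403 A = 230.808765126… Ω.
494 has 3 significant figures; 2.1403 has 5.
Division/multiplication keeps the fewest: 3 significant figures.
Rounded: 231 Ω.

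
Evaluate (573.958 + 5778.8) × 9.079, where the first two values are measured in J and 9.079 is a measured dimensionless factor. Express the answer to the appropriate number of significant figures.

573.958 J + 5778.8 J = 6352.758 J; the sum is limited to 1 decimal place (5 s.f.).
Carrying full precision, 6352.758 × 9.079 = 57676.689882 J; 9.079 has 4 s.f., so the result keeps min(5, 4) = 4 s.f.
Rounded to 4 significant figures: 5.768 × 10^4 J.

5.768 × 10^4 J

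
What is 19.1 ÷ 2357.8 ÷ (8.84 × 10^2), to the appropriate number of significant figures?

19.1 ÷ 2357.8 ÷ (8.84 × 10^2) = 0.00000916376912445…
Multiplication/division keeps the fewest significant figures: 19.1 → 3 s.f., 2357.8 → 5 s.f., 8.84 × 10^2 → 3 s.f.; limit is 3.
Rounded to 3 significant figures: 9.16 × 10^-6.

9.16 × 10^-6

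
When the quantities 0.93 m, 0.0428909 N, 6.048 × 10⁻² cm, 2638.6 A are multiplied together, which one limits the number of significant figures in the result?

0.93 m → 2 s.f.; 0.0428909 N → 6 s.f.; 6.048 × 10⁻² cm → 4 s.f.; 2638.6 A → 5 s.f.
The fewest is 2 significant figures, from 0.93 m.

0.93 m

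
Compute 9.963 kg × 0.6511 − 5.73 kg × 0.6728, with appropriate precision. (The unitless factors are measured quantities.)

9.963 × 0.6511 = 6.4869093 → 6.487 kg (4 s.f., last digit at the 10^-3 place).
5.73 × 0.6728 = 3.855144 → 3.86 kg (3 s.f., last digit at the 10^-2 place).
Difference: 2.6317653 kg; keep the coarser place, 10^-2.
Result: 2.63 kg.

2.63 kg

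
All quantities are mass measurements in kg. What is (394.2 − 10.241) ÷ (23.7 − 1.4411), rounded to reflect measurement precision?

17.2

394.2 − 10.241 = 383.959, limited to 1 d.p. → 4 s.f.; 23.7 − 1.4411 = 22.2589, limited to 1 d.p. → 3 s.f.
Carrying full precision, 383.959 ÷ 22.2589 = 17.2496843959…; keep min(4, 3) = 3 s.f.
Rounded to 3 significant figures: 17.2.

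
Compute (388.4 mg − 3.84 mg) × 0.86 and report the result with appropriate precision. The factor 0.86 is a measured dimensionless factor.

3.3 × 10^2 mg

388.4 mg − 3.84 mg = 384.56 mg; the difference is limited to 1 decimal place (4 s.f.).
Carrying full precision, 384.56 × 0.86 = 330.7216 mg; 0.86 has 2 s.f., so the result keeps min(4, 2) = 2 s.f.
Rounded to 2 significant figures: 3.3 × 10^2 mg.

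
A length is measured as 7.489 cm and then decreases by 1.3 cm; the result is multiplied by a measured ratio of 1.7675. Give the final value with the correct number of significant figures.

7.489 cm − 1.3 cm = 6.189 cm; the difference is limited to 1 decimal place (2 s.f.).
Carrying full precision, 6.189 × 1.7675 = 10.9390575 cm; 1.7675 has 5 s.f., so the result keeps min(2, 5) = 2 s.f.
Rounded to 2 significant figures: 11 cm.

11 cm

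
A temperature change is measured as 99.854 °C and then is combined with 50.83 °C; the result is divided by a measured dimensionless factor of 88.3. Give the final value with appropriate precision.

1.71 °C

99.854 °C + 50.83 °C = 150.684 °C; the sum is limited to 2 decimal places (5 s.f.).
Carrying full precision, 150.684 ÷ 88.3 = 1.70650056625… °C; 88.3 has 3 s.f., so the result keeps min(5, 3) = 3 s.f.
Rounded to 3 significant figures: 1.71 °C.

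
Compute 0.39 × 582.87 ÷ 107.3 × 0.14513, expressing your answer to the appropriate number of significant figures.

0.39 × 582.87 ÷ 107.3 × 0.14513 = 0.307463653392…
Multiplication/division keeps the fewest significant figures: 0.39 → 2 s.f., 582.87 → 5 s.f., 107.3 → 4 s.f., 0.14513 → 5 s.f.; limit is 2.
Rounded to 2 significant figures: 0.31.

0.31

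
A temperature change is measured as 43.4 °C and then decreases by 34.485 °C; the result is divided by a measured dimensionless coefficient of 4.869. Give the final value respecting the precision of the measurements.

1.8 °C

43.4 °C − 34.485 °C = 8.915 °C; the difference is limited to 1 decimal place (2 s.f.).
Carrying full precision, 8.915 ÷ 4.869 = 1.83097145204… °C; 4.869 has 4 s.f., so the result keeps min(2, 4) = 2 s.f.
Rounded to 2 significant figures: 1.8 °C.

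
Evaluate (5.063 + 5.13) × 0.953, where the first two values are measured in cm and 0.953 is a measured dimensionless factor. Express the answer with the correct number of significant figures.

5.063 cm + 5.13 cm = 10.193 cm; the sum is limited to 2 decimal places (4 s.f.).
Carrying full precision, 10.193 × 0.953 = 9.713929 cm; 0.953 has 3 s.f., so the result keeps min(4, 3) = 3 s.f.
Rounded to 3 significant figures: 9.71 cm.

9.71 cm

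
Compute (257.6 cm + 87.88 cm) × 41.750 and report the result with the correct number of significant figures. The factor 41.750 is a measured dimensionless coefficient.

257.6 cm + 87.88 cm = 345.48 cm; the sum is limited to 1 decimal place (4 s.f.).
Carrying full precision, 345.48 × 41.750 = 14423.79 cm; 41.750 has 5 s.f., so the result keeps min(4, 5) = 4 s.f.
Rounded to 4 significant figures: 1.442 × 10^4 cm.

1.442 × 10^4 cm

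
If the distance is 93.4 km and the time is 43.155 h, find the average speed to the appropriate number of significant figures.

average speed = 93.4 km ÷ 43.155 h = 2.16429150736… km/h.
93.4 has 3 significant figures; 43.155 has 5.
Division/multiplication keeps the fewest: 3 significant figures.
Rounded: 2.16 km/h.

2.16 km/h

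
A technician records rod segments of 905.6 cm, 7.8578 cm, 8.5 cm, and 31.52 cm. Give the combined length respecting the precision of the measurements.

953.5 cm

905.6 cm + 7.8578 cm + 8.5 cm + 31.52 cm = 953.4778 cm.
Addition/subtraction keeps the fewest decimal places: 905.6 → 1 decimal place, 7.8578 → 4 decimal places, 8.5 → 1 decimal place, 31.52 → 2 decimal places; limit is 1.
Rounded to 1 decimal place: 953.5 cm.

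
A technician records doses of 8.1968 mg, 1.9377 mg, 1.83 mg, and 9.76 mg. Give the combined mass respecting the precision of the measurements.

21.72 mg

8.1968 mg + 1.9377 mg + 1.83 mg + 9.76 mg = 21.7245 mg.
Addition/subtraction keeps the fewest decimal places: 8.1968 → 4 decimal places, 1.9377 → 4 decimal places, 1.83 → 2 decimal places, 9.76 → 2 decimal places; limit is 2.
Rounded to 2 decimal places: 21.72 mg.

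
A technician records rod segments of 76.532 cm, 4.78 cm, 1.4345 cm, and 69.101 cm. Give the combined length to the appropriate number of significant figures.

151.85 cm

76.532 cm + 4.78 cm + 1.4345 cm + 69.101 cm = 151.8475 cm.
Addition/subtraction keeps the fewest decimal places: 76.532 → 3 decimal places, 4.78 → 2 decimal places, 1.4345 → 4 decimal places, 69.101 → 3 decimal places; limit is 2.
Rounded to 2 decimal places: 151.85 cm.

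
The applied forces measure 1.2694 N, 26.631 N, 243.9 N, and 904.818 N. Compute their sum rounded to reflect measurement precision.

1176.6 N

1.2694 N + 26.631 N + 243.9 N + 904.818 N = 1176.6184 N.
Addition/subtraction keeps the fewest decimal places: 1.2694 → 4 decimal places, 26.631 → 3 decimal places, 243.9 → 1 decimal place, 904.818 → 3 decimal places; limit is 1.
Rounded to 1 decimal place: 1176.6 N.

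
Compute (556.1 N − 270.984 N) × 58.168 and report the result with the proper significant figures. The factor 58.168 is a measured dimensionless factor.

1.658 × 10^4 N

556.1 N − 270.984 N = 285.116 N; the difference is limited to 1 decimal place (4 s.f.).
Carrying full precision, 285.116 × 58.168 = 16584.627488 N; 58.168 has 5 s.f., so the result keeps min(4, 5) = 4 s.f.
Rounded to 4 significant figures: 1.658 × 10^4 N.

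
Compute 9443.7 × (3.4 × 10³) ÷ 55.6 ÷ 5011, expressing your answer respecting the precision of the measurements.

9443.7 × (3.4 × 10³) ÷ 55.6 ÷ 5011 = 115.244950318…
Multiplication/division keeps the fewest significant figures: 9443.7 → 5 s.f., 3.4 × 10³ → 2 s.f., 55.6 → 3 s.f., 5011 → 4 s.f.; limit is 2.
Rounded to 2 significant figures: 1.2 × 10².

1.2 × 10²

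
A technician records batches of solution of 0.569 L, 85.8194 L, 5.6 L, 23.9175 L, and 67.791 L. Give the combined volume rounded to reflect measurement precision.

1.837 × 10^2 L

0.569 L + 85.8194 L + 5.6 L + 23.9175 L + 67.791 L = 183.6969 L.
Addition/subtraction keeps the fewest decimal places: 0.569 → 3 decimal places, 85.8194 → 4 decimal places, 5.6 → 1 decimal place, 23.9175 → 4 decimal places, 67.791 → 3 decimal places; limit is 1.
Rounded to 1 decimal place: 1.837 × 10^2 L.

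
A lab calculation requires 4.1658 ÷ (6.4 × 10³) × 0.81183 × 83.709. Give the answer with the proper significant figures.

4.1658 ÷ (6.4 × 10³) × 0.81183 × 83.709 = 0.0442339468195…
Multiplication/division keeps the fewest significant figures: 4.1658 → 5 s.f., 6.4 × 10³ → 2 s.f., 0.81183 → 5 s.f., 83.709 → 5 s.f.; limit is 2.
Rounded to 2 significant figures: 0.044.

0.044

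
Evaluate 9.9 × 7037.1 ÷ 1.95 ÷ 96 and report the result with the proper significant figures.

9.9 × 7037.1 ÷ 1.95 ÷ 96 = 372.154326923…
Multiplication/division keeps the fewest significant figures: 9.9 → 2 s.f., 7037.1 → 5 s.f., 1.95 → 3 s.f., 96 → 2 s.f.; limit is 2.
Rounded to 2 significant figures: 3.7 × 10².

3.7 × 10²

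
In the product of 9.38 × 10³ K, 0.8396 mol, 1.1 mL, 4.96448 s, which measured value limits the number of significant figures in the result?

9.38 × 10³ K → 3 s.f.; 0.8396 mol → 4 s.f.; 1.1 mL → 2 s.f.; 4.96448 s → 6 s.f.
The fewest is 2 significant figures, from 1.1 mL.

1.1 mL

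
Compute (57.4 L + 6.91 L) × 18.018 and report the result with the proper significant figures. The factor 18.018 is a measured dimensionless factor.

57.4 L + 6.91 L = 64.31 L; the sum is limited to 1 decimal place (3 s.f.).
Carrying full precision, 64.31 × 18.018 = 1158.73758 L; 18.018 has 5 s.f., so the result keeps min(3, 5) = 3 s.f.
Rounded to 3 significant figures: 1.16 × 10³ L.

1.16 × 10³ L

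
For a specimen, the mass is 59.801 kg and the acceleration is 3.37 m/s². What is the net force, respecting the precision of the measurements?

net force = 59.801 kg × 3.37 m/s² = 201.52937 N.
59.801 has 5 significant figures; 3.37 has 3.
Division/multiplication keeps the fewest: 3 significant figures.
Rounded: 202 N.

202 N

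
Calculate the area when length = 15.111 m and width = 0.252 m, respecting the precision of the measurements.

area = 15.111 m × 0.252 m = 3.807972 m².
15.111 has 5 significant figures; 0.252 has 3.
Division/multiplication keeps the fewest: 3 significant figures.
Rounded: 3.81 m².

3.81 m²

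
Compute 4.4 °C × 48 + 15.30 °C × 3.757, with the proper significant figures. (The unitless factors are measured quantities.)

2.7 × 10² °C

4.4 × 48 = 211.2 → 2.1 × 10² °C (2 s.f., last digit at the 10^1 place).
15.30 × 3.757 = 57.4821 → 57.48 °C (4 s.f., last digit at the 10^-2 place).
Sum: 268.6821 °C; keep the coarser place, 10^1.
Result: 2.7 × 10² °C.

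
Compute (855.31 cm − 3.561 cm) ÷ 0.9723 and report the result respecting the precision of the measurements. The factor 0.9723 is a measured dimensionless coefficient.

876.0 cm

855.31 cm − 3.561 cm = 851.749 cm; the difference is limited to 2 decimal places (5 s.f.).
Carrying full precision, 851.749 ÷ 0.9723 = 876.014604546… cm; 0.9723 has 4 s.f., so the result keeps min(5, 4) = 4 s.f.
Rounded to 4 significant figures: 876.0 cm.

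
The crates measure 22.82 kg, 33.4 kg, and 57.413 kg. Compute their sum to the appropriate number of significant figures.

113.6 kg

22.82 kg + 33.4 kg + 57.413 kg = 113.633 kg.
Addition/subtraction keeps the fewest decimal places: 22.82 → 2 decimal places, 33.4 → 1 decimal place, 57.413 → 3 decimal places; limit is 1.
Rounded to 1 decimal place: 113.6 kg.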